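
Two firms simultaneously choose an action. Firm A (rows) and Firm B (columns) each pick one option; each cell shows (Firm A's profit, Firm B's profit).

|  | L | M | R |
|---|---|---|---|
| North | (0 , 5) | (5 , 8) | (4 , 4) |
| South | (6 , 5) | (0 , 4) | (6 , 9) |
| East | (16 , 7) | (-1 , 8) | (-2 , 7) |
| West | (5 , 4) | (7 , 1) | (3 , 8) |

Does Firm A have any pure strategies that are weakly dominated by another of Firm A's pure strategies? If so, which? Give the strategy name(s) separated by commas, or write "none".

North is not dominated — it holds its own against South at M (5>0); East at M (5>-1); West at R (4>3).
Nothing dominates South: North at L (6>0); East at M (0>-1); West at L (6>5).
Nothing dominates East: North at L (16>0); South at L (16>6); West at L (16>5).
West: no other strategy beats it everywhere (North at L (5>0); South at M (7>0); East at M (7>-1)).

none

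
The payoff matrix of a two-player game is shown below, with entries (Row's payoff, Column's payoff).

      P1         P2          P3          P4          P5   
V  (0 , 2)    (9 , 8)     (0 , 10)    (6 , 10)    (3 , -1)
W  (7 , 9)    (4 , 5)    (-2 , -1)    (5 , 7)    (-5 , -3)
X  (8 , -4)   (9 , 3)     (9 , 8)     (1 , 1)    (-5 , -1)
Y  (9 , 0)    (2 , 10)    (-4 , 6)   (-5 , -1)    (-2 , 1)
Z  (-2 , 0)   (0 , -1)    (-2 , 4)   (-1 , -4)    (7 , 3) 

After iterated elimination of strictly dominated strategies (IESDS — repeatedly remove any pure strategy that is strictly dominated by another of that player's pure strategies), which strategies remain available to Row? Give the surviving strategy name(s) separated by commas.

For Column, P3 strictly dominates P5 on the remaining rows (V: 10>-1, W: -1>-3, X: 8>-1, Y: 6>1, Z: 4>3); eliminate P5.
For Row, V strictly dominates Z on the remaining columns (P1: 0>-2, P2: 9>0, P3: 0>-2, P4: 6>-1); eliminate Z.
Among the remaining strategies, none is strictly dominated by another pure strategy of the same player, so the elimination stops.
Surviving strategies — Row: {V, W, X, Y}; Column: {P1, P2, P3, P4}.

V, W, X, Y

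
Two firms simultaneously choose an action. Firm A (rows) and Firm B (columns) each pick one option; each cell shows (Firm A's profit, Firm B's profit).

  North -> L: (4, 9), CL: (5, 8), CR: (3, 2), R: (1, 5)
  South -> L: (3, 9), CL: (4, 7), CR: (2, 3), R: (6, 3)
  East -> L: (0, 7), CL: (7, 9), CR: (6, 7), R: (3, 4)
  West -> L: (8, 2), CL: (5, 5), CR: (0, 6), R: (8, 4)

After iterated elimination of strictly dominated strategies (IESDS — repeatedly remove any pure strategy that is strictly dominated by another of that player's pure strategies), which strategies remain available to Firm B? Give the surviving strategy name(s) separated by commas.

Column R is eliminated: CL beats it against every remaining row (North: 8>5, South: 7>3, East: 9>4, West: 5>4).
Firm A's strategy South is strictly dominated by North (L: 4>3, CL: 5>4, CR: 3>2) and is removed.
Among the remaining strategies, none is strictly dominated by another pure strategy of the same player, so the elimination stops.
Surviving strategies — Firm A: {North, East, West}; Firm B: {L, CL, CR}.

L, CL, CR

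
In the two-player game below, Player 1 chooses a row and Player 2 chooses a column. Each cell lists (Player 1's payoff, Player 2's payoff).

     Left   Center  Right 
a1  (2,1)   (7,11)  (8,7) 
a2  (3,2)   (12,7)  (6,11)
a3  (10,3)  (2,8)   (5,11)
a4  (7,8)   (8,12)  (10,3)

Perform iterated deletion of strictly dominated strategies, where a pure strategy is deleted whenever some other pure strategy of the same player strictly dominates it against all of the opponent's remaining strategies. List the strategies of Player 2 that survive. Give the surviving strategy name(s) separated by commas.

Player 1's strategy a1 is strictly dominated by a4 (Left: 7>2, Center: 8>7, Right: 10>8) and is removed.
Column Left is eliminated: Center beats it against every remaining row (a2: 7>2, a3: 8>3, a4: 12>8).
For Player 1, a2 strictly dominates a3 on the remaining columns (Center: 12>2, Right: 6>5); eliminate a3.
Among the remaining strategies, none is strictly dominated by another pure strategy of the same player, so the elimination stops.
Surviving strategies — Player 1: {a2, a4}; Player 2: {Center, Right}.

Center, Right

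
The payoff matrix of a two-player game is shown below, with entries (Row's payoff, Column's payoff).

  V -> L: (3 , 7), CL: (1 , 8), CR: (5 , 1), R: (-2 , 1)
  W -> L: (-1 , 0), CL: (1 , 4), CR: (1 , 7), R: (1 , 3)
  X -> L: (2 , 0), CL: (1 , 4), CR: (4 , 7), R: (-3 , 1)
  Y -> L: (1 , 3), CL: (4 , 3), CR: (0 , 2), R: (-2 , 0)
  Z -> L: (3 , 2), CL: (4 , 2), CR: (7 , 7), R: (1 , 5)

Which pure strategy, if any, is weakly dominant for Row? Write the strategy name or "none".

Z vs V: L: 3=3, CL: 4>1, CR: 7>5, R: 1>-2.
Z vs W: L: 3>-1, CL: 4>1, CR: 7>1, R: 1=1.
Z vs X: L: 3>2, CL: 4>1, CR: 7>4, R: 1>-3.
Z vs Y: L: 3>1, CL: 4=4, CR: 7>0, R: 1>-2.
Z is at least as good as every other strategy against every opponent action, so it is weakly dominant.

Z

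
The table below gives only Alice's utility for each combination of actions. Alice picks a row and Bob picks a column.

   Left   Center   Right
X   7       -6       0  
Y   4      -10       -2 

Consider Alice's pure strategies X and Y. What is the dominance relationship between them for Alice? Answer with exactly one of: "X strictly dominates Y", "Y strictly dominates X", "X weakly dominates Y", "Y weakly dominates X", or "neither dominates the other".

X strictly dominates Y

Compare X to Y across each choice by Bob: Left: 7>4, Center: -6>-10, Right: 0>-2.
Every comparison favours X, so X strictly dominates Y.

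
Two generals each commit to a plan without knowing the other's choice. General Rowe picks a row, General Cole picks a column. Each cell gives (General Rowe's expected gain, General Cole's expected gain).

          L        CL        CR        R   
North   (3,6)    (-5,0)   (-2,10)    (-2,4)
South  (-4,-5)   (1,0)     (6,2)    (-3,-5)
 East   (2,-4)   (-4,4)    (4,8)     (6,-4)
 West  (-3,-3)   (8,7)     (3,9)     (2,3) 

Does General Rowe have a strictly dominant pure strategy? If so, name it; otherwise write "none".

North fails to dominate South at CL (-5<1).
South fails to dominate North at L (-4<3).
East fails to dominate North at L (2<3).
West fails to dominate North at L (-3<3).
No single strategy dominates all the others.

none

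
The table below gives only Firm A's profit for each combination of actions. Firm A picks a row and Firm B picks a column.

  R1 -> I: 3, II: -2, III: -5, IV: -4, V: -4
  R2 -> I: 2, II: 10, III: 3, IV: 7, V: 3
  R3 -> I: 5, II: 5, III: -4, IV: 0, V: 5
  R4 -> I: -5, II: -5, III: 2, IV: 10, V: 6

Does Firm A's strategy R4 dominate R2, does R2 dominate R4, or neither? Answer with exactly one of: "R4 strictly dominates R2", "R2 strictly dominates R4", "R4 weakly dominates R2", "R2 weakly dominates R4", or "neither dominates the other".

R4's payoffs vs R2's, by Firm B's action — I: -5<2, II: -5<10, III: 2<3, IV: 10>7, V: 6>3.
R4 does better at IV, V but worse at I, II, III; neither strategy dominates the other.

neither dominates the other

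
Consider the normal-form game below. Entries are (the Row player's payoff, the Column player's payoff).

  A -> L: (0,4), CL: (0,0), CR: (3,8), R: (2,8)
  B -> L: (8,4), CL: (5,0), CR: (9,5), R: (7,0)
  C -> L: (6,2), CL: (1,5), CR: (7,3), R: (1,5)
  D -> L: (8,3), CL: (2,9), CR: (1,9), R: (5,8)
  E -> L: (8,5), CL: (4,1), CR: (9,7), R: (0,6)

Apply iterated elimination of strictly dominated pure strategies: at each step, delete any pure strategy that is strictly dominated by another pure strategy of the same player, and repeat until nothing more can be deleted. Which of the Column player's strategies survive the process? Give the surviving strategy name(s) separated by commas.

Row A is eliminated: B beats it against every remaining column (L: 8>0, CL: 5>0, CR: 9>3, R: 7>2).
For the Row player, B strictly dominates C on the remaining columns (L: 8>6, CL: 5>1, CR: 9>7, R: 7>1); eliminate C.
Column L is eliminated: CR beats it against every remaining row (B: 5>4, D: 9>3, E: 7>5).
For the Row player, B strictly dominates D on the remaining columns (CL: 5>2, CR: 9>1, R: 7>5); eliminate D.
For the Column player, CR strictly dominates CL on the remaining rows (B: 5>0, E: 7>1); eliminate CL.
The Column player's strategy R is strictly dominated by CR (B: 5>0, E: 7>6) and is removed.
Among the remaining strategies, none is strictly dominated by another pure strategy of the same player, so the elimination stops.
Surviving strategies — the Row player: {B, E}; the Column player: {CR}.

CR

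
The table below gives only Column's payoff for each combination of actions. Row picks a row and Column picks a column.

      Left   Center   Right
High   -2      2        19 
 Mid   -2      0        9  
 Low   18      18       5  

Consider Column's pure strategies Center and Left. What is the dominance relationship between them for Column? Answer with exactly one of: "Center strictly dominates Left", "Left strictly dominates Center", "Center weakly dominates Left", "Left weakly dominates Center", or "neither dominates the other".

Center weakly dominates Left

Center's payoffs vs Left's, by Row's action — High: 2>-2, Mid: 0>-2, Low: 18=18.
Center is at least as good everywhere and strictly better somewhere (tied only at Low), so Center weakly but not strictly dominates Left.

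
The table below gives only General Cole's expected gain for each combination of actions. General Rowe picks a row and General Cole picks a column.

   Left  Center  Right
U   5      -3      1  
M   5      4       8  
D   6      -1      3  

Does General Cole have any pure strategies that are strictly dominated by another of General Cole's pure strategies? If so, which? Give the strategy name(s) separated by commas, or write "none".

Left is not dominated — it holds its own against Center at U (5>-3); Right at U (5>1).
Center is strictly dominated by Left (U: 5>-3, M: 5>4, D: 6>-1).
Nothing dominates Right: Left at M (8>5); Center at U (1>-3).

Center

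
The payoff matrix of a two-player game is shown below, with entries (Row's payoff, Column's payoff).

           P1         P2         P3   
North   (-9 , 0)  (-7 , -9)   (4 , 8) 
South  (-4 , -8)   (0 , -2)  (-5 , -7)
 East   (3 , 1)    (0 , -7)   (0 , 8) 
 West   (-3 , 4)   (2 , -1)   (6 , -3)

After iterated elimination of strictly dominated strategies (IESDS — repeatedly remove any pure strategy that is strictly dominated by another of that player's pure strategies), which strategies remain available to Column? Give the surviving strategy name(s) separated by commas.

For Row, West strictly dominates North on the remaining columns (P1: -3>-9, P2: 2>-7, P3: 6>4); eliminate North.
Row's strategy South is strictly dominated by West (P1: -3>-4, P2: 2>0, P3: 6>-5) and is removed.
Column P2 is eliminated: P1 beats it against every remaining row (East: 1>-7, West: 4>-1).
Among the remaining strategies, none is strictly dominated by another pure strategy of the same player, so the elimination stops.
Surviving strategies — Row: {East, West}; Column: {P1, P3}.

P1, P3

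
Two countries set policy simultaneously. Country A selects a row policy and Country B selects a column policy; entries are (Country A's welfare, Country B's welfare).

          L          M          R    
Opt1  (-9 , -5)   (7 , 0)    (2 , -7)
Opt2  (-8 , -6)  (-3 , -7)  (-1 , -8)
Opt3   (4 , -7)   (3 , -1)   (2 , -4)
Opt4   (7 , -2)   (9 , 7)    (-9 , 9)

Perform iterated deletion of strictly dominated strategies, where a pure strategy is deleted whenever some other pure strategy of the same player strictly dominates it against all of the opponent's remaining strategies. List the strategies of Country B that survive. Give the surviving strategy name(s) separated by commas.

For Country A, Opt3 strictly dominates Opt2 on the remaining columns (L: 4>-8, M: 3>-3, R: 2>-1); eliminate Opt2.
Column L is eliminated: M beats it against every remaining row (Opt1: 0>-5, Opt3: -1>-7, Opt4: 7>-2).
Among the remaining strategies, none is strictly dominated by another pure strategy of the same player, so the elimination stops.
Surviving strategies — Country A: {Opt1, Opt3, Opt4}; Country B: {M, R}.

M, R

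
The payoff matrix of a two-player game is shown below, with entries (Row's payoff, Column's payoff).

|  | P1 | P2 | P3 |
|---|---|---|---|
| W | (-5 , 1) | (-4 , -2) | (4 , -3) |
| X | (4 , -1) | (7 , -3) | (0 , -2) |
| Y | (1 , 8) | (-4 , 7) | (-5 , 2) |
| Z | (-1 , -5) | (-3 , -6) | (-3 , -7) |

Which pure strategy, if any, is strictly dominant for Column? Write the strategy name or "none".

P1

P1 vs P2: W: 1>-2, X: -1>-3, Y: 8>7, Z: -5>-6.
P1 vs P3: W: 1>-3, X: -1>-2, Y: 8>2, Z: -5>-7.
P1 strictly beats every other strategy against every opponent action, so it is strictly dominant.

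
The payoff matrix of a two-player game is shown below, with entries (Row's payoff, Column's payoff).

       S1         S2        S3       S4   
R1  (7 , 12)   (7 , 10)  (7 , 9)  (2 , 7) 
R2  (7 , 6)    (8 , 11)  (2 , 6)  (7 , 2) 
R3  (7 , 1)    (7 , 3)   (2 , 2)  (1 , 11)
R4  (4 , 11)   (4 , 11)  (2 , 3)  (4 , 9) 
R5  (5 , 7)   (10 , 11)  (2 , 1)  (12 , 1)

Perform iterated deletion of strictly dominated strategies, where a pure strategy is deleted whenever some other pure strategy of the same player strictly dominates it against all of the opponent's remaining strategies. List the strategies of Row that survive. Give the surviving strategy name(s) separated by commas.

Column's strategy S3 is strictly dominated by S2 (R1: 10>9, R2: 11>6, R3: 3>2, R4: 11>3, R5: 11>1) and is removed.
Row's strategy R4 is strictly dominated by R2 (S1: 7>4, S2: 8>4, S4: 7>4) and is removed.
Among the remaining strategies, none is strictly dominated by another pure strategy of the same player, so the elimination stops.
Surviving strategies — Row: {R1, R2, R3, R5}; Column: {S1, S2, S4}.

R1, R2, R3, R5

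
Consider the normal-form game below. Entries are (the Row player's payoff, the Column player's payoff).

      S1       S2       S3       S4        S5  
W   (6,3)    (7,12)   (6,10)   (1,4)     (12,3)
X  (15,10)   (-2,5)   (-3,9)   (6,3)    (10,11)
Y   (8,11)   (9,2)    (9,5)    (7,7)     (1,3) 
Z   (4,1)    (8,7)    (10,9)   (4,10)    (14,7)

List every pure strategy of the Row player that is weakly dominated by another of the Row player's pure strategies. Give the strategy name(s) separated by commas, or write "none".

none

Nothing dominates W: X at S2 (7>-2); Y at S5 (12>1); Z at S1 (6>4).
X: no other strategy beats it everywhere (W at S1 (15>6); Y at S1 (15>8); Z at S1 (15>4)).
Y is not dominated — it holds its own against W at S1 (8>6); X at S2 (9>-2); Z at S1 (8>4).
Z: no other strategy beats it everywhere (W at S2 (8>7); X at S2 (8>-2); Y at S3 (10>9)).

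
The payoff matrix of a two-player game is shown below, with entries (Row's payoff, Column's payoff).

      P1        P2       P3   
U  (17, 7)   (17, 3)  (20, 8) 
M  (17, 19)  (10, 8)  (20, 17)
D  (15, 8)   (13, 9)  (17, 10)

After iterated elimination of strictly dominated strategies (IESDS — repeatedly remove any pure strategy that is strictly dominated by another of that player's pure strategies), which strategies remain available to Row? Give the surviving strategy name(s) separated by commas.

U, M

Row's strategy D is strictly dominated by U (P1: 17>15, P2: 17>13, P3: 20>17) and is removed.
For Column, P1 strictly dominates P2 on the remaining rows (U: 7>3, M: 19>8); eliminate P2.
Among the remaining strategies, none is strictly dominated by another pure strategy of the same player, so the elimination stops.
Surviving strategies — Row: {U, M}; Column: {P1, P3}.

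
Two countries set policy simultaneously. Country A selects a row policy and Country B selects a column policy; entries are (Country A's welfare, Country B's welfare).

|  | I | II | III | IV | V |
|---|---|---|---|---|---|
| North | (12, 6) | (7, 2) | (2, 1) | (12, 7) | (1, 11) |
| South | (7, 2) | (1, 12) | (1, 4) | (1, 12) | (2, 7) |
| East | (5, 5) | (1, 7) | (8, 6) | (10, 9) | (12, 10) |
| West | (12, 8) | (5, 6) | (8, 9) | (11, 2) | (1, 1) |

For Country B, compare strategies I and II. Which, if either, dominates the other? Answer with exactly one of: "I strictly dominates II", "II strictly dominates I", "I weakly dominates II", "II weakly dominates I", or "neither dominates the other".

neither dominates the other

I's payoffs vs II's, by Country A's action — North: 6>2, South: 2<12, East: 5<7, West: 8>6.
I does better at North, West but worse at South, East; neither strategy dominates the other.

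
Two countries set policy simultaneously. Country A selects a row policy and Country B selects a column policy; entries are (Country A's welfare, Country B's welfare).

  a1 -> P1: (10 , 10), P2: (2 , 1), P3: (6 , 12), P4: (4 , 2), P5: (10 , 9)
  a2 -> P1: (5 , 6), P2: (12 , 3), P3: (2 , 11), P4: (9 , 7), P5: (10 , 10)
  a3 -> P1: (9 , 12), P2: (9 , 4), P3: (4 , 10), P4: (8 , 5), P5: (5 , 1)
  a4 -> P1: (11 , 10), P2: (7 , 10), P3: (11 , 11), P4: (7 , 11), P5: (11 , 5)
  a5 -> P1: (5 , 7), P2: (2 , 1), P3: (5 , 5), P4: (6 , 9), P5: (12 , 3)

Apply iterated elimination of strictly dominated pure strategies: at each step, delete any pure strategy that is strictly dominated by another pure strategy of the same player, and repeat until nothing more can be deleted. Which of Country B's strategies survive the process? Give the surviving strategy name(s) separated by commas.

Row a1 is eliminated: a4 beats it against every remaining column (P1: 11>10, P2: 7>2, P3: 11>6, P4: 7>4, P5: 11>10).
For Country B, P3 strictly dominates P2 on the remaining rows (a2: 11>3, a3: 10>4, a4: 11>10, a5: 5>1); eliminate P2.
For Country B, P3 strictly dominates P5 on the remaining rows (a2: 11>10, a3: 10>1, a4: 11>5, a5: 5>3); eliminate P5.
Country A's strategy a5 is strictly dominated by a4 (P1: 11>5, P3: 11>5, P4: 7>6) and is removed.
Among the remaining strategies, none is strictly dominated by another pure strategy of the same player, so the elimination stops.
Surviving strategies — Country A: {a2, a3, a4}; Country B: {P1, P3, P4}.

P1, P3, P4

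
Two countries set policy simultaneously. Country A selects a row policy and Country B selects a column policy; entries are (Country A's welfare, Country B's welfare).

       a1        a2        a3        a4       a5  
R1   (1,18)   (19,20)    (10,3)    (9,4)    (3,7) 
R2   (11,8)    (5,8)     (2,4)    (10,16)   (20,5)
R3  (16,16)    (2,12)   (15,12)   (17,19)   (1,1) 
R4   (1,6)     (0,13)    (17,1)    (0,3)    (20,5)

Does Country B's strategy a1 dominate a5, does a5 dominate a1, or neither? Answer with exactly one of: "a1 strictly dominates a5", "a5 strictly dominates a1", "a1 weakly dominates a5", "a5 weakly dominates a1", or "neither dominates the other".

a1 strictly dominates a5

Compare a1 to a5 across every action of Country A: R1: 18>7, R2: 8>5, R3: 16>1, R4: 6>5.
Every comparison favours a1, so a1 strictly dominates a5.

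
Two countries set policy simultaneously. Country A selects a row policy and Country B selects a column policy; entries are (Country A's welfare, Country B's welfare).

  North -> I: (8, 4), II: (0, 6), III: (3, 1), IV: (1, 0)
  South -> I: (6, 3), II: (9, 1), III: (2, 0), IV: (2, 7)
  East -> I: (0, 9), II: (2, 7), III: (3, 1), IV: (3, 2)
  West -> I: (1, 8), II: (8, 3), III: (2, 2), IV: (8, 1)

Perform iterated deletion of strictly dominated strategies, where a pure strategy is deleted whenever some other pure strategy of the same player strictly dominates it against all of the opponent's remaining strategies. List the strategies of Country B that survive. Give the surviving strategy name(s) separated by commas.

I, II, IV

Column III is eliminated: I beats it against every remaining row (North: 4>1, South: 3>0, East: 9>1, West: 8>2).
Row East is eliminated: West beats it against every remaining column (I: 1>0, II: 8>2, IV: 8>3).
Among the remaining strategies, none is strictly dominated by another pure strategy of the same player, so the elimination stops.
Surviving strategies — Country A: {North, South, West}; Country B: {I, II, IV}.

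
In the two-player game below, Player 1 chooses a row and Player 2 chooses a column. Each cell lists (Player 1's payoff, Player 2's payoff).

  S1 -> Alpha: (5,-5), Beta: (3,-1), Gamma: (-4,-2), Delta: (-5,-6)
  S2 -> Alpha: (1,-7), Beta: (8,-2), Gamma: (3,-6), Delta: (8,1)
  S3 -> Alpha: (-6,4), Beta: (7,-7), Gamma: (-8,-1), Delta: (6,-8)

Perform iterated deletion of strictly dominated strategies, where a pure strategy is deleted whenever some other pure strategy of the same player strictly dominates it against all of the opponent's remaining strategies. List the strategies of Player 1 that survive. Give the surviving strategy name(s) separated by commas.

S2

For Player 1, S2 strictly dominates S3 on the remaining columns (Alpha: 1>-6, Beta: 8>7, Gamma: 3>-8, Delta: 8>6); eliminate S3.
Column Alpha is eliminated: Beta beats it against every remaining row (S1: -1>-5, S2: -2>-7).
Player 1's strategy S1 is strictly dominated by S2 (Beta: 8>3, Gamma: 3>-4, Delta: 8>-5) and is removed.
Column Beta is eliminated: Delta beats it against every remaining row (S2: 1>-2).
For Player 2, Delta strictly dominates Gamma on the remaining rows (S2: 1>-6); eliminate Gamma.
Among the remaining strategies, none is strictly dominated by another pure strategy of the same player, so the elimination stops.
Surviving strategies — Player 1: {S2}; Player 2: {Delta}.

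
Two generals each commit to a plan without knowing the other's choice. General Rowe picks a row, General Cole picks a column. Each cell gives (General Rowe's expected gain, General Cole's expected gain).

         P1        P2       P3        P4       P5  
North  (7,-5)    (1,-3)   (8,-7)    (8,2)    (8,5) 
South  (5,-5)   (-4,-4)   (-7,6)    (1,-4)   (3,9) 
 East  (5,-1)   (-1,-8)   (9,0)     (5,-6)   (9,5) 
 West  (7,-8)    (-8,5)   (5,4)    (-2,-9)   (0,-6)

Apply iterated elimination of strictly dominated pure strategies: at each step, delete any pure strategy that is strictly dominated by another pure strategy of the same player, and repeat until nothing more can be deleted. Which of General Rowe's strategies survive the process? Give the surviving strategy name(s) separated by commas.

For General Rowe, North strictly dominates South on the remaining columns (P1: 7>5, P2: 1>-4, P3: 8>-7, P4: 8>1, P5: 8>3); eliminate South.
Column P1 is eliminated: P5 beats it against every remaining row (North: 5>-5, East: 5>-1, West: -6>-8).
For General Rowe, North strictly dominates West on the remaining columns (P2: 1>-8, P3: 8>5, P4: 8>-2, P5: 8>0); eliminate West.
For General Cole, P4 strictly dominates P2 on the remaining rows (North: 2>-3, East: -6>-8); eliminate P2.
For General Cole, P5 strictly dominates P3 on the remaining rows (North: 5>-7, East: 5>0); eliminate P3.
For General Cole, P5 strictly dominates P4 on the remaining rows (North: 5>2, East: 5>-6); eliminate P4.
For General Rowe, East strictly dominates North on the remaining columns (P5: 9>8); eliminate North.
Among the remaining strategies, none is strictly dominated by another pure strategy of the same player, so the elimination stops.
Surviving strategies — General Rowe: {East}; General Cole: {P5}.

East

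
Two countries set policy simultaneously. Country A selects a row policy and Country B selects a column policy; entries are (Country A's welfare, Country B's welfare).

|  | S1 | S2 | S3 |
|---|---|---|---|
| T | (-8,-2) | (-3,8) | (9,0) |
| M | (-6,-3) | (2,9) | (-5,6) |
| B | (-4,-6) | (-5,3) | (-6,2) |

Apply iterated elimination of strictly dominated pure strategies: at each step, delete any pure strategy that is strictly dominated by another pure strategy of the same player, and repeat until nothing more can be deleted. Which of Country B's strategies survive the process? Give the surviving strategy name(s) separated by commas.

Column S1 is eliminated: S2 beats it against every remaining row (T: 8>-2, M: 9>-3, B: 3>-6).
For Country A, T strictly dominates B on the remaining columns (S2: -3>-5, S3: 9>-6); eliminate B.
Column S3 is eliminated: S2 beats it against every remaining row (T: 8>0, M: 9>6).
Row T is eliminated: M beats it against every remaining column (S2: 2>-3).
Among the remaining strategies, none is strictly dominated by another pure strategy of the same player, so the elimination stops.
Surviving strategies — Country A: {M}; Country B: {S2}.

S2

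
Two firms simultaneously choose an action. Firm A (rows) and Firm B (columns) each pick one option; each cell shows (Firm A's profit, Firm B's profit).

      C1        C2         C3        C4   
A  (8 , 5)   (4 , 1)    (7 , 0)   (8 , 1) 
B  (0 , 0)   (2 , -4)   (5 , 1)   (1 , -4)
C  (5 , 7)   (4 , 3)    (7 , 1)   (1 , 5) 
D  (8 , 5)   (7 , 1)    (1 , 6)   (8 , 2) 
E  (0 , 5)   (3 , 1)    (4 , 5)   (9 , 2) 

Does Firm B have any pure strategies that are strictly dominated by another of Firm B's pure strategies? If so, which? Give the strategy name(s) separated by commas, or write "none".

C2, C4

C1: no other strategy beats it everywhere (C2 at A (5>1); C3 at A (5>0); C4 at A (5>1)).
C2 is strictly dominated by C1 (A: 5>1, B: 0>-4, C: 7>3, D: 5>1, E: 5>1).
C3: no other strategy beats it everywhere (C1 at B (1>0); C2 at B (1>-4); C4 at B (1>-4)).
C4: dominated, since C1 does at least as well everywhere (A: 5>1, B: 0>-4, C: 7>5, D: 5>2, E: 5>2).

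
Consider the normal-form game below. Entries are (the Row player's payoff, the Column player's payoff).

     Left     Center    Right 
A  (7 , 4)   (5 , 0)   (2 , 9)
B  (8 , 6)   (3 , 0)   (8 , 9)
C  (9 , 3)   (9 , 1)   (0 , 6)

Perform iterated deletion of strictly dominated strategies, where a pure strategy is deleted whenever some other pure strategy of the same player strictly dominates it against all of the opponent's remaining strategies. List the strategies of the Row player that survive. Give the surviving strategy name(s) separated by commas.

B

Column Left is eliminated: Right beats it against every remaining row (A: 9>4, B: 9>6, C: 6>3).
The Column player's strategy Center is strictly dominated by Right (A: 9>0, B: 9>0, C: 6>1) and is removed.
For the Row player, B strictly dominates A on the remaining columns (Right: 8>2); eliminate A.
Row C is eliminated: B beats it against every remaining column (Right: 8>0).
Among the remaining strategies, none is strictly dominated by another pure strategy of the same player, so the elimination stops.
Surviving strategies — the Row player: {B}; the Column player: {Right}.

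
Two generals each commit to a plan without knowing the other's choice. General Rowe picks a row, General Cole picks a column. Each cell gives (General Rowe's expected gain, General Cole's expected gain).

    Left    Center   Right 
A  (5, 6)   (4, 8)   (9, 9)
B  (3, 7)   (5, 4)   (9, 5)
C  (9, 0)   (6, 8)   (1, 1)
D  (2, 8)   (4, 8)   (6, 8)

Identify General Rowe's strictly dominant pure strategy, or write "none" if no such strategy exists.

A fails to dominate B at Center (4<5).
B fails to dominate A at Left (3<5).
C fails to dominate A at Right (1<9).
D fails to dominate A at Left (2<5).
No single strategy dominates all the others.

none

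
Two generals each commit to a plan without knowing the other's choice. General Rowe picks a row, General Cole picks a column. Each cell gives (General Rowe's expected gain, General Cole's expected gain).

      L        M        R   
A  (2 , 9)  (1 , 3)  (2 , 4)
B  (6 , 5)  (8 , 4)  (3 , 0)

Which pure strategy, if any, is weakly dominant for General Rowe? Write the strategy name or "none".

B

B vs A: L: 6>2, M: 8>1, R: 3>2.
B is at least as good as every other strategy against every opponent action, so it is weakly dominant.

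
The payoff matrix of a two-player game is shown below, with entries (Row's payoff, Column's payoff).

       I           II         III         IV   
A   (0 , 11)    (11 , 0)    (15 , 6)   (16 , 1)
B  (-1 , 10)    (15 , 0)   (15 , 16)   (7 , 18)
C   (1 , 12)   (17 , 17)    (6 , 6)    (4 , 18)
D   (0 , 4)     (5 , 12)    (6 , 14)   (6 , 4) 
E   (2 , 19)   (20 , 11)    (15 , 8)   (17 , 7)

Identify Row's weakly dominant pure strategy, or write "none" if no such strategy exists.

E

E vs A: I: 2>0, II: 20>11, III: 15=15, IV: 17>16.
E vs B: I: 2>-1, II: 20>15, III: 15=15, IV: 17>7.
E vs C: I: 2>1, II: 20>17, III: 15>6, IV: 17>4.
E vs D: I: 2>0, II: 20>5, III: 15>6, IV: 17>6.
E is at least as good as every other strategy against every opponent action, so it is weakly dominant.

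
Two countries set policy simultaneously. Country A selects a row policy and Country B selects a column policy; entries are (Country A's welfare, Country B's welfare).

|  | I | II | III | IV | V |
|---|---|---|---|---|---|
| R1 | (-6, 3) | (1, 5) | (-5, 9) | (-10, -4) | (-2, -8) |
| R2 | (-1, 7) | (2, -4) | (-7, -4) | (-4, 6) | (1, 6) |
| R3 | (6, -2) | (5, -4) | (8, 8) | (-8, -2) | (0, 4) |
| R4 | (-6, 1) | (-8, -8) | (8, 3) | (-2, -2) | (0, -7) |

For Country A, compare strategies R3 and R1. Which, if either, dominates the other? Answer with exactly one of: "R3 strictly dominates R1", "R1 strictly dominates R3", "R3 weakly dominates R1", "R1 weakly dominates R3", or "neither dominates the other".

R3 strictly dominates R1

R3's payoffs vs R1's, by Country B's action — I: 6>-6, II: 5>1, III: 8>-5, IV: -8>-10, V: 0>-2.
R3 gives a strictly higher payoff against each opponent action, so R3 strictly dominates R1.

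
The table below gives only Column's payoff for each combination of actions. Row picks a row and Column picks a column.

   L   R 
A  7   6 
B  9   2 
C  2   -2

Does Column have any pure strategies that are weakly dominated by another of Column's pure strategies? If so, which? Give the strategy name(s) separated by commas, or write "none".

L is not dominated — it holds its own against R at A (7>6).
R is weakly dominated by L (A: 7>6, B: 9>2, C: 2>-2).

R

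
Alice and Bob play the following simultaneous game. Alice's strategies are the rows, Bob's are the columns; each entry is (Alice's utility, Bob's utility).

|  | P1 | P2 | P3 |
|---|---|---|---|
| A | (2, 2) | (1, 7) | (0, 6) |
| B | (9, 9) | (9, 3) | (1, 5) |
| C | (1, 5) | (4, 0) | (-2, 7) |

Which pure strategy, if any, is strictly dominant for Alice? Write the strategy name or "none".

B

B vs A: P1: 9>2, P2: 9>1, P3: 1>0.
B vs C: P1: 9>1, P2: 9>4, P3: 1>-2.
B strictly beats every other strategy against every opponent action, so it is strictly dominant.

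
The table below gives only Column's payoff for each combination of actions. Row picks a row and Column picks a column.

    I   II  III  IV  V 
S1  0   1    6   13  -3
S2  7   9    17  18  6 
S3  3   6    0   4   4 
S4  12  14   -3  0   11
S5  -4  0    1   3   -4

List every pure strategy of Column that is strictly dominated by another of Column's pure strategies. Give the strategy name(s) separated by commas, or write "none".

I, III, V

I is strictly dominated by II (S1: 1>0, S2: 9>7, S3: 6>3, S4: 14>12, S5: 0>-4).
Nothing dominates II: I at S1 (1>0); III at S3 (6>0); IV at S3 (6>4); V at S1 (1>-3).
IV strictly dominates III — S1: 13>6, S2: 18>17, S3: 4>0, S4: 0>-3, S5: 3>1.
IV is not dominated — it holds its own against I at S1 (13>0); II at S1 (13>1); III at S1 (13>6); V at S1 (13>-3).
V: dominated, since II does at least as well everywhere (S1: 1>-3, S2: 9>6, S3: 6>4, S4: 14>11, S5: 0>-4).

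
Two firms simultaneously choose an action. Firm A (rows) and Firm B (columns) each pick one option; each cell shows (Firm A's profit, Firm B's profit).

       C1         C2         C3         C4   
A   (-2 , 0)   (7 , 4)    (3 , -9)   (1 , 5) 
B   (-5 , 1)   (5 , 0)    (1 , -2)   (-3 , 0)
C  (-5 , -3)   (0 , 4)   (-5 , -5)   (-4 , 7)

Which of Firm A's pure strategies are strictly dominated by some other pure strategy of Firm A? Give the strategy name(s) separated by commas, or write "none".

Nothing dominates A: B at C1 (-2>-5); C at C1 (-2>-5).
B: dominated, since A does at least as well everywhere (C1: -2>-5, C2: 7>5, C3: 3>1, C4: 1>-3).
C is strictly dominated by A (C1: -2>-5, C2: 7>0, C3: 3>-5, C4: 1>-4).

B, C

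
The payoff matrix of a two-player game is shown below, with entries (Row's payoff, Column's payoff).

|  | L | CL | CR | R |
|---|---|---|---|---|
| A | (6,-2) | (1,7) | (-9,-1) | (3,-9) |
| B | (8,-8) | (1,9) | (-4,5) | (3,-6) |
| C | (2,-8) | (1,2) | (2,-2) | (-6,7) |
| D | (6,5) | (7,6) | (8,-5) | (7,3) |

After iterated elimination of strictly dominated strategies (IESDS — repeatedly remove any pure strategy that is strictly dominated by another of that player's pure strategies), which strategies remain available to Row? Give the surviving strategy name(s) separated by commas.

D

For Row, D strictly dominates C on the remaining columns (L: 6>2, CL: 7>1, CR: 8>2, R: 7>-6); eliminate C.
Column's strategy L is strictly dominated by CL (A: 7>-2, B: 9>-8, D: 6>5) and is removed.
Row's strategy A is strictly dominated by D (CL: 7>1, CR: 8>-9, R: 7>3) and is removed.
For Row, D strictly dominates B on the remaining columns (CL: 7>1, CR: 8>-4, R: 7>3); eliminate B.
Column CR is eliminated: CL beats it against every remaining row (D: 6>-5).
Column's strategy R is strictly dominated by CL (D: 6>3) and is removed.
Among the remaining strategies, none is strictly dominated by another pure strategy of the same player, so the elimination stops.
Surviving strategies — Row: {D}; Column: {CL}.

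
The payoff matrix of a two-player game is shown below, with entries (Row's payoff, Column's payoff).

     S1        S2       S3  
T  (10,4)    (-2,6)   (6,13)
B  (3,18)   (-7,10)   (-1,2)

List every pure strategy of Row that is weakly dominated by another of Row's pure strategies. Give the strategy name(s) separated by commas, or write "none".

T: no other strategy beats it everywhere (B at S1 (10>3)).
B: dominated, since T does at least as well everywhere (S1: 10>3, S2: -2>-7, S3: 6>-1).

B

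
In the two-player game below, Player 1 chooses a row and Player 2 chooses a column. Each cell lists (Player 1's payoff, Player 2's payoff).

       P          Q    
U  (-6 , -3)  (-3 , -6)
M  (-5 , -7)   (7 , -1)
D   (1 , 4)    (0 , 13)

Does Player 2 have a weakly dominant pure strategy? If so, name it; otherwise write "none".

P fails to dominate Q at M (-7<-1).
Q fails to dominate P at U (-6<-3).
No single strategy dominates all the others.

none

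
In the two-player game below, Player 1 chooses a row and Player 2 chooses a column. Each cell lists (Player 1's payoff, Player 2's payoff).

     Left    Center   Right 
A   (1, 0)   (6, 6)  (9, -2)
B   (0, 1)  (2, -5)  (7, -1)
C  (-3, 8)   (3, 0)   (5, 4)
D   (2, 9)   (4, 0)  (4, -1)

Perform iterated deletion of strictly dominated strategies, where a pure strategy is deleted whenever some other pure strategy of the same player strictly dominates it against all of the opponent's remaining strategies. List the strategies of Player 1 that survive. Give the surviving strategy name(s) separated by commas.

Row B is eliminated: A beats it against every remaining column (Left: 1>0, Center: 6>2, Right: 9>7).
For Player 1, A strictly dominates C on the remaining columns (Left: 1>-3, Center: 6>3, Right: 9>5); eliminate C.
Column Right is eliminated: Left beats it against every remaining row (A: 0>-2, D: 9>-1).
Among the remaining strategies, none is strictly dominated by another pure strategy of the same player, so the elimination stops.
Surviving strategies — Player 1: {A, D}; Player 2: {Left, Center}.

A, D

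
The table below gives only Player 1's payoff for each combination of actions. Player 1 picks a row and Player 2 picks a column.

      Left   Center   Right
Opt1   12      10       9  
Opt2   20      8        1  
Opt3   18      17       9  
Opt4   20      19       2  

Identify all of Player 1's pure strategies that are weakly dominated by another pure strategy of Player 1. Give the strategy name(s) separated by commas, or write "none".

Opt3 weakly dominates Opt1 — Left: 18>12, Center: 17>10, Right: 9=9.
Opt2: dominated, since Opt4 does at least as well everywhere (Left: 20=20, Center: 19>8, Right: 2>1).
Opt3: no other strategy beats it everywhere (Opt1 at Left (18>12); Opt2 at Center (17>8); Opt4 at Right (9>2)).
Opt4: no other strategy beats it everywhere (Opt1 at Left (20>12); Opt2 at Center (19>8); Opt3 at Left (20>18)).

Opt1, Opt2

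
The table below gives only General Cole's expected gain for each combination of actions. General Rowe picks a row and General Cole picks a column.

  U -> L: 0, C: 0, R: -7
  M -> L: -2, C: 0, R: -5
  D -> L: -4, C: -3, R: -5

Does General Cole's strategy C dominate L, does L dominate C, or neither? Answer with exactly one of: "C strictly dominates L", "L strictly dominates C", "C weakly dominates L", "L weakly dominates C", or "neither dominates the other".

C's payoffs vs L's, by General Rowe's action — U: 0=0, M: 0>-2, D: -3>-4.
C is at least as good everywhere and strictly better somewhere (tied only at U), so C weakly but not strictly dominates L.

C weakly dominates L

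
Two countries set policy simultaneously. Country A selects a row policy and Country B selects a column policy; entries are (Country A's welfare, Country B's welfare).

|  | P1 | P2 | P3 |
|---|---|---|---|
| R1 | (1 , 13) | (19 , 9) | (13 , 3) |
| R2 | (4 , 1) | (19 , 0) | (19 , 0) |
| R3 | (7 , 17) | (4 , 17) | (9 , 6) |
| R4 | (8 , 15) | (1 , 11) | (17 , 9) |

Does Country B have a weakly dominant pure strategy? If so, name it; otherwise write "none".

P1

P1 vs P2: R1: 13>9, R2: 1>0, R3: 17=17, R4: 15>11.
P1 vs P3: R1: 13>3, R2: 1>0, R3: 17>6, R4: 15>9.
P1 is at least as good as every other strategy against every opponent action, so it is weakly dominant.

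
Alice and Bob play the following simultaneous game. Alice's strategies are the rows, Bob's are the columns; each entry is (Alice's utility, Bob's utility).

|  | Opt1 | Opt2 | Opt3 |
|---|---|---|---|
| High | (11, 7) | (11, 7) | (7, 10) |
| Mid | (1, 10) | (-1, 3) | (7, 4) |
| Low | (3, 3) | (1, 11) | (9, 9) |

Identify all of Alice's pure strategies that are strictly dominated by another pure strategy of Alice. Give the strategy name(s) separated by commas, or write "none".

Mid

Nothing dominates High: Mid at Opt1 (11>1); Low at Opt1 (11>3).
Mid: dominated, since Low does at least as well everywhere (Opt1: 3>1, Opt2: 1>-1, Opt3: 9>7).
Low is not dominated — it holds its own against High at Opt3 (9>7); Mid at Opt1 (3>1).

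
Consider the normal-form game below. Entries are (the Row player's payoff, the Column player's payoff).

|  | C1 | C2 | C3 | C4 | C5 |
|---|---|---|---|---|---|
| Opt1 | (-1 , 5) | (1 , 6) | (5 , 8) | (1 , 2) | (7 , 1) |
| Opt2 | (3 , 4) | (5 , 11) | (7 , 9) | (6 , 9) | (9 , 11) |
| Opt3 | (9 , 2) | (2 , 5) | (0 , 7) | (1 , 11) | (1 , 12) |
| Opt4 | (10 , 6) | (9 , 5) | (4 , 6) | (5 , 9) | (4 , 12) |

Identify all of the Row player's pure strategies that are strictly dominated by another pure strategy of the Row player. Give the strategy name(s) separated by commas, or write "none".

Opt1, Opt3

Opt1 is strictly dominated by Opt2 (C1: 3>-1, C2: 5>1, C3: 7>5, C4: 6>1, C5: 9>7).
Opt2 is not dominated — it holds its own against Opt1 at C1 (3>-1); Opt3 at C2 (5>2); Opt4 at C3 (7>4).
Opt3 is strictly dominated by Opt4 (C1: 10>9, C2: 9>2, C3: 4>0, C4: 5>1, C5: 4>1).
Opt4 is not dominated — it holds its own against Opt1 at C1 (10>-1); Opt2 at C1 (10>3); Opt3 at C1 (10>9).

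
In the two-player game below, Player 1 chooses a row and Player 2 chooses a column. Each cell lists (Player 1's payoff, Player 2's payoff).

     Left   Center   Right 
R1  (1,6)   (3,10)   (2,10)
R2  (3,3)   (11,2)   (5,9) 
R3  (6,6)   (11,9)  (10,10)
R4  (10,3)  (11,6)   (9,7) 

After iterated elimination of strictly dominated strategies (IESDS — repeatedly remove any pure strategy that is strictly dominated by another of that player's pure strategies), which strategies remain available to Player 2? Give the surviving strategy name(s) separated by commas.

Row R1 is eliminated: R2 beats it against every remaining column (Left: 3>1, Center: 11>3, Right: 5>2).
For Player 2, Right strictly dominates Left on the remaining rows (R2: 9>3, R3: 10>6, R4: 7>3); eliminate Left.
Column Center is eliminated: Right beats it against every remaining row (R2: 9>2, R3: 10>9, R4: 7>6).
Row R2 is eliminated: R3 beats it against every remaining column (Right: 10>5).
Row R4 is eliminated: R3 beats it against every remaining column (Right: 10>9).
Among the remaining strategies, none is strictly dominated by another pure strategy of the same player, so the elimination stops.
Surviving strategies — Player 1: {R3}; Player 2: {Right}.

Right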